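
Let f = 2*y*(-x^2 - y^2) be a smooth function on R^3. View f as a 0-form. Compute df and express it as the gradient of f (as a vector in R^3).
df = (-4*x*y) dx + (-2*x^2 - 6*y^2) dy + (0) dz; grad f = (-4*x*y, -2*x^2 - 6*y^2, 0)

For a 0-form f, d f = (∂f/∂x) dx + (∂f/∂y) dy + (∂f/∂z) dz. The components of the vector representation are exactly the entries of grad f in Cartesian coordinates:
  ∂f/∂x = -4*x*y
  ∂f/∂y = -2*x^2 - 6*y^2
  ∂f/∂z = 0.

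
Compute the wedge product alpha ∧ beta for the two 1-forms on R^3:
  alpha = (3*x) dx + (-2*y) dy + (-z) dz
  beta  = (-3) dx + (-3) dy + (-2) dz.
alpha ∧ beta = (-9*x - 6*y) dx ∧ dy + (-6*x - 3*z) dx ∧ dz + (4*y - 3*z) dy ∧ dz

Distribute the wedge, using dx_i ∧ dx_j = -dx_j ∧ dx_i and dx_i ∧ dx_i = 0. For each pair (i, j) with i < j, the coefficient of dx_i ∧ dx_j in alpha ∧ beta is (alpha_i * beta_j - alpha_j * beta_i). Collecting: alpha ∧ beta = (-9*x - 6*y) dx ∧ dy + (-6*x - 3*z) dx ∧ dz + (4*y - 3*z) dy ∧ dz.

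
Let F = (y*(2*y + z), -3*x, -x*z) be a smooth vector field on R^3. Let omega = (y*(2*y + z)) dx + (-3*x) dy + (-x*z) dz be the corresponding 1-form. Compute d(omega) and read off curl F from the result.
d(omega) = (0) dy ∧ dz + (y + z) dz ∧ dx + (-4*y - z - 3) dx ∧ dy; curl F = (0, y + z, -4*y - z - 3)

d omega = sum_{i<j} (∂f_j/∂x_i - ∂f_i/∂x_j) dx_i ∧ dx_j. Under the identification (dy ∧ dz, dz ∧ dx, dx ∧ dy) ↔ (e_x, e_y, e_z), the coefficients are exactly the components of curl F. Compute:
  ∂R/∂y - ∂Q/∂z = (0) - (0) = 0
  ∂P/∂z - ∂R/∂x = (y) - (-z) = y + z
  ∂Q/∂x - ∂P/∂y = (-3) - (4*y + z) = -4*y - z - 3.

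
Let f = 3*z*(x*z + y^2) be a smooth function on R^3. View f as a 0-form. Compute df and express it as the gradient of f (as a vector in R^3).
df = (3*z^2) dx + (6*y*z) dy + (6*x*z + 3*y^2) dz; grad f = (3*z^2, 6*y*z, 6*x*z + 3*y^2)

For a 0-form f, d f = (∂f/∂x) dx + (∂f/∂y) dy + (∂f/∂z) dz. The components of the vector representation are exactly the entries of grad f in Cartesian coordinates:
  ∂f/∂x = 3*z^2
  ∂f/∂y = 6*y*z
  ∂f/∂z = 6*x*z + 3*y^2.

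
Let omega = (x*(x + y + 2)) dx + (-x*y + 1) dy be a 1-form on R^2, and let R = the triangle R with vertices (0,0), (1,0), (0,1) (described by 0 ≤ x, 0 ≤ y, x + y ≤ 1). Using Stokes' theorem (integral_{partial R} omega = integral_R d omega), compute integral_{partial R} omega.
integral_(partial R) omega = -1/3

Stokes: integral_partial_R omega = integral_R d omega with d omega = (∂Q/∂x - ∂P/∂y) dx ∧ dy.
  ∂Q/∂x = -y
  ∂P/∂y = x
  integrand = ∂Q/∂x - ∂P/∂y = -x - y.
Integrating over R: integral_0^1 integral_0^{1-x} (-x - y) dy dx = -1/3.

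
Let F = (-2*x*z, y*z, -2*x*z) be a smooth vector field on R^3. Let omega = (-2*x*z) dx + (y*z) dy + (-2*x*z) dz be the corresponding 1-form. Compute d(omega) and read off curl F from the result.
d(omega) = (-y) dy ∧ dz + (-2*x + 2*z) dz ∧ dx + (0) dx ∧ dy; curl F = (-y, -2*x + 2*z, 0)

d omega = sum_{i<j} (∂f_j/∂x_i - ∂f_i/∂x_j) dx_i ∧ dx_j. Under the identification (dy ∧ dz, dz ∧ dx, dx ∧ dy) ↔ (e_x, e_y, e_z), the coefficients are exactly the components of curl F. Compute:
  ∂R/∂y - ∂Q/∂z = (0) - (y) = -y
  ∂P/∂z - ∂R/∂x = (-2*x) - (-2*z) = -2*x + 2*z
  ∂Q/∂x - ∂P/∂y = (0) - (0) = 0.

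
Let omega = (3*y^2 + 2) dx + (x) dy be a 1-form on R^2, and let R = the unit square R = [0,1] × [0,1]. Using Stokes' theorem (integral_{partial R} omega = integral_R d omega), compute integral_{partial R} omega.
integral_(partial R) omega = -2

Stokes: integral_partial_R omega = integral_R d omega with d omega = (∂Q/∂x - ∂P/∂y) dx ∧ dy.
  ∂Q/∂x = 1
  ∂P/∂y = 6*y
  integrand = ∂Q/∂x - ∂P/∂y = 1 - 6*y.
Integrating over R: integral_0^1 integral_0^1 (1 - 6*y) dx dy = -2.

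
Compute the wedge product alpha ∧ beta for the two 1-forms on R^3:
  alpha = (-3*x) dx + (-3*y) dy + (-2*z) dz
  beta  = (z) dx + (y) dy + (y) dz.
alpha ∧ beta = (3*y*(-x + z)) dx ∧ dy + (-3*x*y + 2*z^2) dx ∧ dz + (y*(-3*y + 2*z)) dy ∧ dz

Distribute the wedge, using dx_i ∧ dx_j = -dx_j ∧ dx_i and dx_i ∧ dx_i = 0. For each pair (i, j) with i < j, the coefficient of dx_i ∧ dx_j in alpha ∧ beta is (alpha_i * beta_j - alpha_j * beta_i). Collecting: alpha ∧ beta = (3*y*(-x + z)) dx ∧ dy + (-3*x*y + 2*z^2) dx ∧ dz + (y*(-3*y + 2*z)) dy ∧ dz.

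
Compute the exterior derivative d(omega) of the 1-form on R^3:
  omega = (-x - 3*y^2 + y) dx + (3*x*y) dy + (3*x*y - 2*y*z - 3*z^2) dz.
d(omega) = (9*y - 1) dx ∧ dy + (3*y) dx ∧ dz + (3*x - 2*z) dy ∧ dz

For a 1-form omega = sum_i f_i dx_i, the exterior derivative is
  d(omega) = sum_{i < j} (∂f_j/∂x_i - ∂f_i/∂x_j) dx_i ∧ dx_j.
  coefficient of dx ∧ dy: ∂f_2/∂x - ∂f_1/∂y = ∂(3*x*y)/∂x - ∂(-x - 3*y^2 + y)/∂y = 9*y - 1
  coefficient of dx ∧ dz: ∂f_3/∂x - ∂f_1/∂z = ∂(3*x*y - 2*y*z - 3*z^2)/∂x - ∂(-x - 3*y^2 + y)/∂z = 3*y
  coefficient of dy ∧ dz: ∂f_3/∂y - ∂f_2/∂z = ∂(3*x*y - 2*y*z - 3*z^2)/∂y - ∂(3*x*y)/∂z = 3*x - 2*z
Assembling: d(omega) = (9*y - 1) dx ∧ dy + (3*y) dx ∧ dz + (3*x - 2*z) dy ∧ dz.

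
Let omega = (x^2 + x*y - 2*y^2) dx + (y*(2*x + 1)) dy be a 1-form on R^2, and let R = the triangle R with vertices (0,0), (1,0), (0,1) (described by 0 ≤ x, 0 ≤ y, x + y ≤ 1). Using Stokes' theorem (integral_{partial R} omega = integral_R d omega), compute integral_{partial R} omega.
integral_(partial R) omega = 5/6

Stokes: integral_partial_R omega = integral_R d omega with d omega = (∂Q/∂x - ∂P/∂y) dx ∧ dy.
  ∂Q/∂x = 2*y
  ∂P/∂y = x - 4*y
  integrand = ∂Q/∂x - ∂P/∂y = -x + 6*y.
Integrating over R: integral_0^1 integral_0^{1-x} (-x + 6*y) dy dx = 5/6.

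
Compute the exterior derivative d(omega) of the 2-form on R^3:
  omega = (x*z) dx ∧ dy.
d(omega) = (x) dx ∧ dy ∧ dz

For a 2-form omega = sum_{i<j} g_{ij} dx_i ∧ dx_j, the exterior derivative is
  d(omega) = sum_{i<j} d(g_{ij}) ∧ dx_i ∧ dx_j = sum_{i<j, k} (∂g_{ij}/∂x_k) dx_k ∧ dx_i ∧ dx_j.
Expand each term, using dx_k ∧ dx_i ∧ dx_j = sgn(permutation) dx_{(a)} ∧ dx_{(b)} ∧ dx_{(c)} with (a < b < c) sorted:
  d(x*z) includes (∂/∂z)(x*z) dz = (x) dz, which multiplied by dx ∧ dy gives (x) dx ∧ dy ∧ dz
Collecting like 3-forms: d(omega) = (x) dx ∧ dy ∧ dz.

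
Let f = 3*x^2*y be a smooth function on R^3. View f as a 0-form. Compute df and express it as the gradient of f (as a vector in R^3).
df = (6*x*y) dx + (3*x^2) dy + (0) dz; grad f = (6*x*y, 3*x^2, 0)

For a 0-form f, d f = (∂f/∂x) dx + (∂f/∂y) dy + (∂f/∂z) dz. The components of the vector representation are exactly the entries of grad f in Cartesian coordinates:
  ∂f/∂x = 6*x*y
  ∂f/∂y = 3*x^2
  ∂f/∂z = 0.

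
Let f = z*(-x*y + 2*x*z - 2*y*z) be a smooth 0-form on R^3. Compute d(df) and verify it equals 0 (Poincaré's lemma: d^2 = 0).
d(df) = 0

Step 1: df = sum_i (∂f/∂x_i) dx_i = (z*(-y + 2*z)) dx + (z*(-x - 2*z)) dy + (-x*y + 4*x*z - 4*y*z) dz.
Step 2: Apply d again. Using the 1-form formula, the coefficient of dx ∧ dy in d(df) is ∂^2 f/∂x ∂y - ∂^2 f/∂y ∂x = (-z) - (-z) = 0 (equality of mixed partials for smooth f).
Similarly for dx ∧ dz and dy ∧ dz — all coefficients vanish. So d(df) = 0.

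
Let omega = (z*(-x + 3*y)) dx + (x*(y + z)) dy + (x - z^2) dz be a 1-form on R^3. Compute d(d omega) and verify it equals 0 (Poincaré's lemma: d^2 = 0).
d(d omega) = 0

Step 1: d omega = sum_{i<j} (∂f_j/∂x_i - ∂f_i/∂x_j) dx_i ∧ dx_j:
  coeff of dx ∧ dy: y - 2*z
  coeff of dx ∧ dz: x - 3*y + 1
  coeff of dy ∧ dz: -x
Step 2: Apply d again to each 2-form coefficient. The only possible 3-form in R^3 is dx ∧ dy ∧ dz, with coefficient
  ∂(coeff of dy∧dz)/∂x - ∂(coeff of dx∧dz)/∂y + ∂(coeff of dx∧dy)/∂z
  = ∂/∂x (-x) - ∂/∂y (x - 3*y + 1) + ∂/∂z (y - 2*z).
Each of these terms simplifies to sums of mixed partials that cancel in pairs. The result is 0 (by equality of mixed partials for smooth functions — Schwarz / Clairaut).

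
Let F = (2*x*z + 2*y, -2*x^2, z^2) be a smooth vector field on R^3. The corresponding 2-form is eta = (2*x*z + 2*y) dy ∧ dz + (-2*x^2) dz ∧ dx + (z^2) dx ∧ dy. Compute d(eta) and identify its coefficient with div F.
d(eta) = (4*z) dx ∧ dy ∧ dz; div F = 4*z

For a 2-form in R^3 of the form above, applying d gives a 3-form with coefficient ∂P/∂x + ∂Q/∂y + ∂R/∂z:
  ∂P/∂x = 2*z
  ∂Q/∂y = 0
  ∂R/∂z = 2*z
Sum = 4*z, which is exactly div F.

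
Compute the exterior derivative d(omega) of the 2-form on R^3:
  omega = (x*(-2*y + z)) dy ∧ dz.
d(omega) = (-2*y + z) dx ∧ dy ∧ dz

For a 2-form omega = sum_{i<j} g_{ij} dx_i ∧ dx_j, the exterior derivative is
  d(omega) = sum_{i<j} d(g_{ij}) ∧ dx_i ∧ dx_j = sum_{i<j, k} (∂g_{ij}/∂x_k) dx_k ∧ dx_i ∧ dx_j.
Expand each term, using dx_k ∧ dx_i ∧ dx_j = sgn(permutation) dx_{(a)} ∧ dx_{(b)} ∧ dx_{(c)} with (a < b < c) sorted:
  d(x*(-2*y + z)) includes (∂/∂x)(x*(-2*y + z)) dx = (-2*y + z) dx, which multiplied by dy ∧ dz gives (-2*y + z) dx ∧ dy ∧ dz
Collecting like 3-forms: d(omega) = (-2*y + z) dx ∧ dy ∧ dz.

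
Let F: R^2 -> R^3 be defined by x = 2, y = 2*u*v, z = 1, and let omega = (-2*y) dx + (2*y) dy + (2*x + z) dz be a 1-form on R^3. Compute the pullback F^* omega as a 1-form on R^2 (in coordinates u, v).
F^* omega = (8*u*v^2) du + (8*u^2*v) dv

Using F^*(f dg) = (f ∘ F) d(g ∘ F), substitute each coordinate x_i by F_i(u, v) in f_i, and replace dx_i by d F_i = (∂F_i/∂u) du + (∂F_i/∂v) dv.
  For the x component: f_1(F) = -4*u*v; d F_1 = (0) du + (0) dv
  For the y component: f_2(F) = 4*u*v; d F_2 = (2*v) du + (2*u) dv
  For the z component: f_3(F) = 5; d F_3 = (0) du + (0) dv
Combining and collecting du, dv coefficients:
  coeff of du: 8*u*v^2
  coeff of dv: 8*u^2*v
F^* omega = (8*u*v^2) du + (8*u^2*v) dv.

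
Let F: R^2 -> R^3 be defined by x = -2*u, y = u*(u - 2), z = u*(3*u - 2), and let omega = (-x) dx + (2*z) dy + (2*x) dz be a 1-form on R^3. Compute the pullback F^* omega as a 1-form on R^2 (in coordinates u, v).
F^* omega = (4*u*(3*u^2 - 11*u + 3)) du

Using F^*(f dg) = (f ∘ F) d(g ∘ F), substitute each coordinate x_i by F_i(u, v) in f_i, and replace dx_i by d F_i = (∂F_i/∂u) du + (∂F_i/∂v) dv.
  For the x component: f_1(F) = 2*u; d F_1 = (-2) du + (0) dv
  For the y component: f_2(F) = 2*u*(3*u - 2); d F_2 = (2*u - 2) du + (0) dv
  For the z component: f_3(F) = -4*u; d F_3 = (6*u - 2) du + (0) dv
Combining and collecting du, dv coefficients:
  coeff of du: 4*u*(3*u^2 - 11*u + 3)
  coeff of dv: 0
F^* omega = (4*u*(3*u^2 - 11*u + 3)) du.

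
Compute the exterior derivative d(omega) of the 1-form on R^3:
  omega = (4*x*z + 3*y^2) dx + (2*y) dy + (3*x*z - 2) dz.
d(omega) = (-6*y) dx ∧ dy + (-4*x + 3*z) dx ∧ dz

For a 1-form omega = sum_i f_i dx_i, the exterior derivative is
  d(omega) = sum_{i < j} (∂f_j/∂x_i - ∂f_i/∂x_j) dx_i ∧ dx_j.
  coefficient of dx ∧ dy: ∂f_2/∂x - ∂f_1/∂y = ∂(2*y)/∂x - ∂(4*x*z + 3*y^2)/∂y = -6*y
  coefficient of dx ∧ dz: ∂f_3/∂x - ∂f_1/∂z = ∂(3*x*z - 2)/∂x - ∂(4*x*z + 3*y^2)/∂z = -4*x + 3*z
Assembling: d(omega) = (-6*y) dx ∧ dy + (-4*x + 3*z) dx ∧ dz.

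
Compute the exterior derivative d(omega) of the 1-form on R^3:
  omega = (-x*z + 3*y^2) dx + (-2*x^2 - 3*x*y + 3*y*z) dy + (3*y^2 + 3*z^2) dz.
d(omega) = (-4*x - 9*y) dx ∧ dy + (x) dx ∧ dz + (3*y) dy ∧ dz

For a 1-form omega = sum_i f_i dx_i, the exterior derivative is
  d(omega) = sum_{i < j} (∂f_j/∂x_i - ∂f_i/∂x_j) dx_i ∧ dx_j.
  coefficient of dx ∧ dy: ∂f_2/∂x - ∂f_1/∂y = ∂(-2*x^2 - 3*x*y + 3*y*z)/∂x - ∂(-x*z + 3*y^2)/∂y = -4*x - 9*y
  coefficient of dx ∧ dz: ∂f_3/∂x - ∂f_1/∂z = ∂(3*y^2 + 3*z^2)/∂x - ∂(-x*z + 3*y^2)/∂z = x
  coefficient of dy ∧ dz: ∂f_3/∂y - ∂f_2/∂z = ∂(3*y^2 + 3*z^2)/∂y - ∂(-2*x^2 - 3*x*y + 3*y*z)/∂z = 3*y
Assembling: d(omega) = (-4*x - 9*y) dx ∧ dy + (x) dx ∧ dz + (3*y) dy ∧ dz.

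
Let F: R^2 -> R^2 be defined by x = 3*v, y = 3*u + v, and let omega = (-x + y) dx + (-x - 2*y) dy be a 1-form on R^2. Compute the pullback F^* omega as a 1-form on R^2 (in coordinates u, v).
F^* omega = (-18*u - 15*v) du + (3*u - 11*v) dv

Using F^*(f dg) = (f ∘ F) d(g ∘ F), substitute each coordinate x_i by F_i(u, v) in f_i, and replace dx_i by d F_i = (∂F_i/∂u) du + (∂F_i/∂v) dv.
  For the x component: f_1(F) = 3*u - 2*v; d F_1 = (0) du + (3) dv
  For the y component: f_2(F) = -6*u - 5*v; d F_2 = (3) du + (1) dv
Combining and collecting du, dv coefficients:
  coeff of du: -18*u - 15*v
  coeff of dv: 3*u - 11*v
F^* omega = (-18*u - 15*v) du + (3*u - 11*v) dv.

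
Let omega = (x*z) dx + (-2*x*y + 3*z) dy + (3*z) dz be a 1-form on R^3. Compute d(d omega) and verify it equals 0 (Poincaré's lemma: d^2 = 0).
d(d omega) = 0

Step 1: d omega = sum_{i<j} (∂f_j/∂x_i - ∂f_i/∂x_j) dx_i ∧ dx_j:
  coeff of dx ∧ dy: -2*y
  coeff of dx ∧ dz: -x
  coeff of dy ∧ dz: -3
Step 2: Apply d again to each 2-form coefficient. The only possible 3-form in R^3 is dx ∧ dy ∧ dz, with coefficient
  ∂(coeff of dy∧dz)/∂x - ∂(coeff of dx∧dz)/∂y + ∂(coeff of dx∧dy)/∂z
  = ∂/∂x (-3) - ∂/∂y (-x) + ∂/∂z (-2*y).
Each of these terms simplifies to sums of mixed partials that cancel in pairs. The result is 0 (by equality of mixed partials for smooth functions — Schwarz / Clairaut).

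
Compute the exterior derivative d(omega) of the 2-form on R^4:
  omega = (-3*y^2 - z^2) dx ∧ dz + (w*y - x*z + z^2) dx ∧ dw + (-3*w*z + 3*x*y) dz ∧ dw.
d(omega) = (6*y) dx ∧ dy ∧ dz + (-w) dx ∧ dy ∧ dw + (x + 3*y - 2*z) dx ∧ dz ∧ dw + (3*x) dy ∧ dz ∧ dw

For a 2-form omega = sum_{i<j} g_{ij} dx_i ∧ dx_j, the exterior derivative is
  d(omega) = sum_{i<j} d(g_{ij}) ∧ dx_i ∧ dx_j = sum_{i<j, k} (∂g_{ij}/∂x_k) dx_k ∧ dx_i ∧ dx_j.
Expand each term, using dx_k ∧ dx_i ∧ dx_j = sgn(permutation) dx_{(a)} ∧ dx_{(b)} ∧ dx_{(c)} with (a < b < c) sorted:
  d(-3*y^2 - z^2) includes (∂/∂y)(-3*y^2 - z^2) dy = (-6*y) dy, which multiplied by dx ∧ dz gives (6*y) dx ∧ dy ∧ dz
  d(w*y - x*z + z^2) includes (∂/∂y)(w*y - x*z + z^2) dy = (w) dy, which multiplied by dx ∧ dw gives (-w) dx ∧ dy ∧ dw
  d(w*y - x*z + z^2) includes (∂/∂z)(w*y - x*z + z^2) dz = (-x + 2*z) dz, which multiplied by dx ∧ dw gives (x - 2*z) dx ∧ dz ∧ dw
  d(-3*w*z + 3*x*y) includes (∂/∂x)(-3*w*z + 3*x*y) dx = (3*y) dx, which multiplied by dz ∧ dw gives (3*y) dx ∧ dz ∧ dw
  d(-3*w*z + 3*x*y) includes (∂/∂y)(-3*w*z + 3*x*y) dy = (3*x) dy, which multiplied by dz ∧ dw gives (3*x) dy ∧ dz ∧ dw
Collecting like 3-forms: d(omega) = (6*y) dx ∧ dy ∧ dz + (-w) dx ∧ dy ∧ dw + (x + 3*y - 2*z) dx ∧ dz ∧ dw + (3*x) dy ∧ dz ∧ dw.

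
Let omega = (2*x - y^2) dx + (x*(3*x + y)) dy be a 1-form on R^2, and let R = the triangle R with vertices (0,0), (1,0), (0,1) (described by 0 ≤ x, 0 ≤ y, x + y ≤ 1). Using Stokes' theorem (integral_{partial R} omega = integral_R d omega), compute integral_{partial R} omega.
integral_(partial R) omega = 3/2

Stokes: integral_partial_R omega = integral_R d omega with d omega = (∂Q/∂x - ∂P/∂y) dx ∧ dy.
  ∂Q/∂x = 6*x + y
  ∂P/∂y = -2*y
  integrand = ∂Q/∂x - ∂P/∂y = 6*x + 3*y.
Integrating over R: integral_0^1 integral_0^{1-x} (6*x + 3*y) dy dx = 3/2.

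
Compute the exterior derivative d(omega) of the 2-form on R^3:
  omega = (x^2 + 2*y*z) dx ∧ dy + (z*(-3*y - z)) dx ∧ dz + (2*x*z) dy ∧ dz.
d(omega) = (2*y + 5*z) dx ∧ dy ∧ dz

For a 2-form omega = sum_{i<j} g_{ij} dx_i ∧ dx_j, the exterior derivative is
  d(omega) = sum_{i<j} d(g_{ij}) ∧ dx_i ∧ dx_j = sum_{i<j, k} (∂g_{ij}/∂x_k) dx_k ∧ dx_i ∧ dx_j.
Expand each term, using dx_k ∧ dx_i ∧ dx_j = sgn(permutation) dx_{(a)} ∧ dx_{(b)} ∧ dx_{(c)} with (a < b < c) sorted:
  d(x^2 + 2*y*z) includes (∂/∂z)(x^2 + 2*y*z) dz = (2*y) dz, which multiplied by dx ∧ dy gives (2*y) dx ∧ dy ∧ dz
  d(z*(-3*y - z)) includes (∂/∂y)(z*(-3*y - z)) dy = (-3*z) dy, which multiplied by dx ∧ dz gives (3*z) dx ∧ dy ∧ dz
  d(2*x*z) includes (∂/∂x)(2*x*z) dx = (2*z) dx, which multiplied by dy ∧ dz gives (2*z) dx ∧ dy ∧ dz
Collecting like 3-forms: d(omega) = (2*y + 5*z) dx ∧ dy ∧ dz.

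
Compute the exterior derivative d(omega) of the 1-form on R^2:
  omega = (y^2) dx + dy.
d(omega) = (-2*y) dx ∧ dy

For a 1-form omega = sum_i f_i dx_i, the exterior derivative is
  d(omega) = sum_{i < j} (∂f_j/∂x_i - ∂f_i/∂x_j) dx_i ∧ dx_j.
  coefficient of dx ∧ dy: ∂f_2/∂x - ∂f_1/∂y = ∂(1)/∂x - ∂(y^2)/∂y = -2*y
Assembling: d(omega) = (-2*y) dx ∧ dy.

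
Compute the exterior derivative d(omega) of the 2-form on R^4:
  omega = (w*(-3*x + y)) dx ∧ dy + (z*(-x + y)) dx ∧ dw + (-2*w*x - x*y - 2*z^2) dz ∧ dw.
d(omega) = (-3*x + y - z) dx ∧ dy ∧ dw + (-2*w + x - 2*y) dx ∧ dz ∧ dw + (-x) dy ∧ dz ∧ dw

For a 2-form omega = sum_{i<j} g_{ij} dx_i ∧ dx_j, the exterior derivative is
  d(omega) = sum_{i<j} d(g_{ij}) ∧ dx_i ∧ dx_j = sum_{i<j, k} (∂g_{ij}/∂x_k) dx_k ∧ dx_i ∧ dx_j.
Expand each term, using dx_k ∧ dx_i ∧ dx_j = sgn(permutation) dx_{(a)} ∧ dx_{(b)} ∧ dx_{(c)} with (a < b < c) sorted:
  d(w*(-3*x + y)) includes (∂/∂w)(w*(-3*x + y)) dw = (-3*x + y) dw, which multiplied by dx ∧ dy gives (-3*x + y) dx ∧ dy ∧ dw
  d(z*(-x + y)) includes (∂/∂y)(z*(-x + y)) dy = (z) dy, which multiplied by dx ∧ dw gives (-z) dx ∧ dy ∧ dw
  d(z*(-x + y)) includes (∂/∂z)(z*(-x + y)) dz = (-x + y) dz, which multiplied by dx ∧ dw gives (x - y) dx ∧ dz ∧ dw
  d(-2*w*x - x*y - 2*z^2) includes (∂/∂x)(-2*w*x - x*y - 2*z^2) dx = (-2*w - y) dx, which multiplied by dz ∧ dw gives (-2*w - y) dx ∧ dz ∧ dw
  d(-2*w*x - x*y - 2*z^2) includes (∂/∂y)(-2*w*x - x*y - 2*z^2) dy = (-x) dy, which multiplied by dz ∧ dw gives (-x) dy ∧ dz ∧ dw
Collecting like 3-forms: d(omega) = (-3*x + y - z) dx ∧ dy ∧ dw + (-2*w + x - 2*y) dx ∧ dz ∧ dw + (-x) dy ∧ dz ∧ dw.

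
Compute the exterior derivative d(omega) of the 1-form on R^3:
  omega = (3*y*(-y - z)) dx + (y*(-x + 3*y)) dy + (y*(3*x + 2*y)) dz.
d(omega) = (5*y + 3*z) dx ∧ dy + (6*y) dx ∧ dz + (3*x + 4*y) dy ∧ dz

For a 1-form omega = sum_i f_i dx_i, the exterior derivative is
  d(omega) = sum_{i < j} (∂f_j/∂x_i - ∂f_i/∂x_j) dx_i ∧ dx_j.
  coefficient of dx ∧ dy: ∂f_2/∂x - ∂f_1/∂y = ∂(y*(-x + 3*y))/∂x - ∂(3*y*(-y - z))/∂y = 5*y + 3*z
  coefficient of dx ∧ dz: ∂f_3/∂x - ∂f_1/∂z = ∂(y*(3*x + 2*y))/∂x - ∂(3*y*(-y - z))/∂z = 6*y
  coefficient of dy ∧ dz: ∂f_3/∂y - ∂f_2/∂z = ∂(y*(3*x + 2*y))/∂y - ∂(y*(-x + 3*y))/∂z = 3*x + 4*y
Assembling: d(omega) = (5*y + 3*z) dx ∧ dy + (6*y) dx ∧ dz + (3*x + 4*y) dy ∧ dz.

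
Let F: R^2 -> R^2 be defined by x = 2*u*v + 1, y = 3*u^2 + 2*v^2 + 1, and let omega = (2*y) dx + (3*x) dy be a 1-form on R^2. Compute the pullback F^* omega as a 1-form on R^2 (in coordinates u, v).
F^* omega = (48*u^2*v + 18*u + 8*v^3 + 4*v) du + (12*u^3 + 32*u*v^2 + 4*u + 12*v) dv

Using F^*(f dg) = (f ∘ F) d(g ∘ F), substitute each coordinate x_i by F_i(u, v) in f_i, and replace dx_i by d F_i = (∂F_i/∂u) du + (∂F_i/∂v) dv.
  For the x component: f_1(F) = 6*u^2 + 4*v^2 + 2; d F_1 = (2*v) du + (2*u) dv
  For the y component: f_2(F) = 6*u*v + 3; d F_2 = (6*u) du + (4*v) dv
Combining and collecting du, dv coefficients:
  coeff of du: 48*u^2*v + 18*u + 8*v^3 + 4*v
  coeff of dv: 12*u^3 + 32*u*v^2 + 4*u + 12*v
F^* omega = (48*u^2*v + 18*u + 8*v^3 + 4*v) du + (12*u^3 + 32*u*v^2 + 4*u + 12*v) dv.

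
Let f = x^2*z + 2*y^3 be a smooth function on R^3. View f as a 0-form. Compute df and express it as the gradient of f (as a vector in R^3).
df = (2*x*z) dx + (6*y^2) dy + (x^2) dz; grad f = (2*x*z, 6*y^2, x^2)

For a 0-form f, d f = (∂f/∂x) dx + (∂f/∂y) dy + (∂f/∂z) dz. The components of the vector representation are exactly the entries of grad f in Cartesian coordinates:
  ∂f/∂x = 2*x*z
  ∂f/∂y = 6*y^2
  ∂f/∂z = x^2.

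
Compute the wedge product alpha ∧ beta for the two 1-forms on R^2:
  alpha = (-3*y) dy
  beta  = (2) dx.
alpha ∧ beta = (6*y) dx ∧ dy

Distribute the wedge, using dx_i ∧ dx_j = -dx_j ∧ dx_i and dx_i ∧ dx_i = 0. For each pair (i, j) with i < j, the coefficient of dx_i ∧ dx_j in alpha ∧ beta is (alpha_i * beta_j - alpha_j * beta_i). Collecting: alpha ∧ beta = (6*y) dx ∧ dy.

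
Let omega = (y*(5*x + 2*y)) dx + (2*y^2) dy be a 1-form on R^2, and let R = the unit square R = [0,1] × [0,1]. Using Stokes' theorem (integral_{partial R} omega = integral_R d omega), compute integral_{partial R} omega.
integral_(partial R) omega = -9/2

Stokes: integral_partial_R omega = integral_R d omega with d omega = (∂Q/∂x - ∂P/∂y) dx ∧ dy.
  ∂Q/∂x = 0
  ∂P/∂y = 5*x + 4*y
  integrand = ∂Q/∂x - ∂P/∂y = -5*x - 4*y.
Integrating over R: integral_0^1 integral_0^1 (-5*x - 4*y) dx dy = -9/2.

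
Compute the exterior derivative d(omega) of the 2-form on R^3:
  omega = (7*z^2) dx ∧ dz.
d(omega) = 0

For a 2-form omega = sum_{i<j} g_{ij} dx_i ∧ dx_j, the exterior derivative is
  d(omega) = sum_{i<j} d(g_{ij}) ∧ dx_i ∧ dx_j = sum_{i<j, k} (∂g_{ij}/∂x_k) dx_k ∧ dx_i ∧ dx_j.
Expand each term, using dx_k ∧ dx_i ∧ dx_j = sgn(permutation) dx_{(a)} ∧ dx_{(b)} ∧ dx_{(c)} with (a < b < c) sorted:

Collecting like 3-forms: d(omega) = 0.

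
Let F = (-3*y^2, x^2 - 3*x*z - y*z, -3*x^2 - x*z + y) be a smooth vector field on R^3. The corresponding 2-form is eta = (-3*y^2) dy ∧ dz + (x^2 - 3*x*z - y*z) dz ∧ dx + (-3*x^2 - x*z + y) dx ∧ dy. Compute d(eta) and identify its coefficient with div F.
d(eta) = (-x - z) dx ∧ dy ∧ dz; div F = -x - z

For a 2-form in R^3 of the form above, applying d gives a 3-form with coefficient ∂P/∂x + ∂Q/∂y + ∂R/∂z:
  ∂P/∂x = 0
  ∂Q/∂y = -z
  ∂R/∂z = -x
Sum = -x - z, which is exactly div F.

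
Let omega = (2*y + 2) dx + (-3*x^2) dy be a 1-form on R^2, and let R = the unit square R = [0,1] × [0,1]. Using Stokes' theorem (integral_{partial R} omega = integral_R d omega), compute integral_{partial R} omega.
integral_(partial R) omega = -5

Stokes: integral_partial_R omega = integral_R d omega with d omega = (∂Q/∂x - ∂P/∂y) dx ∧ dy.
  ∂Q/∂x = -6*x
  ∂P/∂y = 2
  integrand = ∂Q/∂x - ∂P/∂y = -6*x - 2.
Integrating over R: integral_0^1 integral_0^1 (-6*x - 2) dx dy = -5.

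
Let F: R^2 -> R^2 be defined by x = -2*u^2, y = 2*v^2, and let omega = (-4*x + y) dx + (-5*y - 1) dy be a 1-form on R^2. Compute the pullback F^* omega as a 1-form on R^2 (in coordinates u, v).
F^* omega = (8*u*(-4*u^2 - v^2)) du + (-40*v^3 - 4*v) dv

Using F^*(f dg) = (f ∘ F) d(g ∘ F), substitute each coordinate x_i by F_i(u, v) in f_i, and replace dx_i by d F_i = (∂F_i/∂u) du + (∂F_i/∂v) dv.
  For the x component: f_1(F) = 8*u^2 + 2*v^2; d F_1 = (-4*u) du + (0) dv
  For the y component: f_2(F) = -10*v^2 - 1; d F_2 = (0) du + (4*v) dv
Combining and collecting du, dv coefficients:
  coeff of du: 8*u*(-4*u^2 - v^2)
  coeff of dv: -40*v^3 - 4*v
F^* omega = (8*u*(-4*u^2 - v^2)) du + (-40*v^3 - 4*v) dv.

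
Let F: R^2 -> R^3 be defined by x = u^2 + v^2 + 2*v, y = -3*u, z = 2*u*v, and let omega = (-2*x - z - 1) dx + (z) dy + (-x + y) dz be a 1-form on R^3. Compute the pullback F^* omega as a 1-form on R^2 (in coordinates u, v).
F^* omega = (-4*u^3 - 6*u^2*v - 4*u*v^2 - 20*u*v - 2*u - 2*v^3 - 4*v^2) du + (-2*u^3 - 4*u^2*v - 10*u^2 - 6*u*v^2 - 8*u*v - 4*v^3 - 12*v^2 - 10*v - 2) dv

Using F^*(f dg) = (f ∘ F) d(g ∘ F), substitute each coordinate x_i by F_i(u, v) in f_i, and replace dx_i by d F_i = (∂F_i/∂u) du + (∂F_i/∂v) dv.
  For the x component: f_1(F) = -2*u^2 - 2*u*v - 2*v^2 - 4*v - 1; d F_1 = (2*u) du + (2*v + 2) dv
  For the y component: f_2(F) = 2*u*v; d F_2 = (-3) du + (0) dv
  For the z component: f_3(F) = -u^2 - 3*u - v^2 - 2*v; d F_3 = (2*v) du + (2*u) dv
Combining and collecting du, dv coefficients:
  coeff of du: -4*u^3 - 6*u^2*v - 4*u*v^2 - 20*u*v - 2*u - 2*v^3 - 4*v^2
  coeff of dv: -2*u^3 - 4*u^2*v - 10*u^2 - 6*u*v^2 - 8*u*v - 4*v^3 - 12*v^2 - 10*v - 2
F^* omega = (-4*u^3 - 6*u^2*v - 4*u*v^2 - 20*u*v - 2*u - 2*v^3 - 4*v^2) du + (-2*u^3 - 4*u^2*v - 10*u^2 - 6*u*v^2 - 8*u*v - 4*v^3 - 12*v^2 - 10*v - 2) dv.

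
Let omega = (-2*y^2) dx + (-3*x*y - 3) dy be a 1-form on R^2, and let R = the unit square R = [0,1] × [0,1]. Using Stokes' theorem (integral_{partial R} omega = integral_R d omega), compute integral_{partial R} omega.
integral_(partial R) omega = 1/2

Stokes: integral_partial_R omega = integral_R d omega with d omega = (∂Q/∂x - ∂P/∂y) dx ∧ dy.
  ∂Q/∂x = -3*y
  ∂P/∂y = -4*y
  integrand = ∂Q/∂x - ∂P/∂y = y.
Integrating over R: integral_0^1 integral_0^1 (y) dx dy = 1/2.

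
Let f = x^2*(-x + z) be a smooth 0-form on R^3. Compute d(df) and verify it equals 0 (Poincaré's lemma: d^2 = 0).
d(df) = 0

Step 1: df = sum_i (∂f/∂x_i) dx_i = (x*(-3*x + 2*z)) dx + (0) dy + (x^2) dz.
Step 2: Apply d again. Using the 1-form formula, the coefficient of dx ∧ dy in d(df) is ∂^2 f/∂x ∂y - ∂^2 f/∂y ∂x = (0) - (0) = 0 (equality of mixed partials for smooth f).
Similarly for dx ∧ dz and dy ∧ dz — all coefficients vanish. So d(df) = 0.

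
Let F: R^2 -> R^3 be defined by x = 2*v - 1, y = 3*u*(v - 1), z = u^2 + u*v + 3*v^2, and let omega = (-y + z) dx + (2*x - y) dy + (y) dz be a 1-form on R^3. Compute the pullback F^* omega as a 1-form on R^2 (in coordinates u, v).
F^* omega = (6*u^2*v - 6*u^2 - 6*u*v^2 + 15*u*v - 9*u + 12*v^2 - 18*v + 6) du + (-6*u^2*v + 8*u^2 + 18*u*v^2 - 10*u*v + 6*v^2) dv

Using F^*(f dg) = (f ∘ F) d(g ∘ F), substitute each coordinate x_i by F_i(u, v) in f_i, and replace dx_i by d F_i = (∂F_i/∂u) du + (∂F_i/∂v) dv.
  For the x component: f_1(F) = u^2 - 2*u*v + 3*u + 3*v^2; d F_1 = (0) du + (2) dv
  For the y component: f_2(F) = -3*u*v + 3*u + 4*v - 2; d F_2 = (3*v - 3) du + (3*u) dv
  For the z component: f_3(F) = 3*u*(v - 1); d F_3 = (2*u + v) du + (u + 6*v) dv
Combining and collecting du, dv coefficients:
  coeff of du: 6*u^2*v - 6*u^2 - 6*u*v^2 + 15*u*v - 9*u + 12*v^2 - 18*v + 6
  coeff of dv: -6*u^2*v + 8*u^2 + 18*u*v^2 - 10*u*v + 6*v^2
F^* omega = (6*u^2*v - 6*u^2 - 6*u*v^2 + 15*u*v - 9*u + 12*v^2 - 18*v + 6) du + (-6*u^2*v + 8*u^2 + 18*u*v^2 - 10*u*v + 6*v^2) dv.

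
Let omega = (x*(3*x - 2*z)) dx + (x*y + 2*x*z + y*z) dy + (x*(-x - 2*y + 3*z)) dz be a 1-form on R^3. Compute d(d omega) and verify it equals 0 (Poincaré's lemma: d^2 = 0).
d(d omega) = 0

Step 1: d omega = sum_{i<j} (∂f_j/∂x_i - ∂f_i/∂x_j) dx_i ∧ dx_j:
  coeff of dx ∧ dy: y + 2*z
  coeff of dx ∧ dz: -2*y + 3*z
  coeff of dy ∧ dz: -4*x - y
Step 2: Apply d again to each 2-form coefficient. The only possible 3-form in R^3 is dx ∧ dy ∧ dz, with coefficient
  ∂(coeff of dy∧dz)/∂x - ∂(coeff of dx∧dz)/∂y + ∂(coeff of dx∧dy)/∂z
  = ∂/∂x (-4*x - y) - ∂/∂y (-2*y + 3*z) + ∂/∂z (y + 2*z).
Each of these terms simplifies to sums of mixed partials that cancel in pairs. The result is 0 (by equality of mixed partials for smooth functions — Schwarz / Clairaut).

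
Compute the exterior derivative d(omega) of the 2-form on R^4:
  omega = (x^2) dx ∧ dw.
d(omega) = 0

For a 2-form omega = sum_{i<j} g_{ij} dx_i ∧ dx_j, the exterior derivative is
  d(omega) = sum_{i<j} d(g_{ij}) ∧ dx_i ∧ dx_j = sum_{i<j, k} (∂g_{ij}/∂x_k) dx_k ∧ dx_i ∧ dx_j.
Expand each term, using dx_k ∧ dx_i ∧ dx_j = sgn(permutation) dx_{(a)} ∧ dx_{(b)} ∧ dx_{(c)} with (a < b < c) sorted:

Collecting like 3-forms: d(omega) = 0.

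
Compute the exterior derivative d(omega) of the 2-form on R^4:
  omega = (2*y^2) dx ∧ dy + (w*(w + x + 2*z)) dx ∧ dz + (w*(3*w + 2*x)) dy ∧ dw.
d(omega) = (2*w + x + 2*z) dx ∧ dz ∧ dw + (2*w) dx ∧ dy ∧ dw

For a 2-form omega = sum_{i<j} g_{ij} dx_i ∧ dx_j, the exterior derivative is
  d(omega) = sum_{i<j} d(g_{ij}) ∧ dx_i ∧ dx_j = sum_{i<j, k} (∂g_{ij}/∂x_k) dx_k ∧ dx_i ∧ dx_j.
Expand each term, using dx_k ∧ dx_i ∧ dx_j = sgn(permutation) dx_{(a)} ∧ dx_{(b)} ∧ dx_{(c)} with (a < b < c) sorted:
  d(w*(w + x + 2*z)) includes (∂/∂w)(w*(w + x + 2*z)) dw = (2*w + x + 2*z) dw, which multiplied by dx ∧ dz gives (2*w + x + 2*z) dx ∧ dz ∧ dw
  d(w*(3*w + 2*x)) includes (∂/∂x)(w*(3*w + 2*x)) dx = (2*w) dx, which multiplied by dy ∧ dw gives (2*w) dx ∧ dy ∧ dw
Collecting like 3-forms: d(omega) = (2*w + x + 2*z) dx ∧ dz ∧ dw + (2*w) dx ∧ dy ∧ dw.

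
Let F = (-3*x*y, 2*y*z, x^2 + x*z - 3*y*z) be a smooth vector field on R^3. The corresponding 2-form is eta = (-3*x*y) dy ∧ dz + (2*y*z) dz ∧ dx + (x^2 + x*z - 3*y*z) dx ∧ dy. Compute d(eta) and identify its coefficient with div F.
d(eta) = (x - 6*y + 2*z) dx ∧ dy ∧ dz; div F = x - 6*y + 2*z

For a 2-form in R^3 of the form above, applying d gives a 3-form with coefficient ∂P/∂x + ∂Q/∂y + ∂R/∂z:
  ∂P/∂x = -3*y
  ∂Q/∂y = 2*z
  ∂R/∂z = x - 3*y
Sum = x - 6*y + 2*z, which is exactly div F.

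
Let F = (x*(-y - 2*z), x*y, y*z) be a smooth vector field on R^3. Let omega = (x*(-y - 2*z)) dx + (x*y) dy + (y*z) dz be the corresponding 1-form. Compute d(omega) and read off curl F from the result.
d(omega) = (z) dy ∧ dz + (-2*x) dz ∧ dx + (x + y) dx ∧ dy; curl F = (z, -2*x, x + y)

d omega = sum_{i<j} (∂f_j/∂x_i - ∂f_i/∂x_j) dx_i ∧ dx_j. Under the identification (dy ∧ dz, dz ∧ dx, dx ∧ dy) ↔ (e_x, e_y, e_z), the coefficients are exactly the components of curl F. Compute:
  ∂R/∂y - ∂Q/∂z = (z) - (0) = z
  ∂P/∂z - ∂R/∂x = (-2*x) - (0) = -2*x
  ∂Q/∂x - ∂P/∂y = (y) - (-x) = x + y.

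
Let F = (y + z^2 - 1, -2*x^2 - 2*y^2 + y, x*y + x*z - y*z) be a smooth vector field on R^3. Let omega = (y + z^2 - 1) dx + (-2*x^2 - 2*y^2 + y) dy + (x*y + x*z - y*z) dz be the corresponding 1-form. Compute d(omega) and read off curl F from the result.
d(omega) = (x - z) dy ∧ dz + (-y + z) dz ∧ dx + (-4*x - 1) dx ∧ dy; curl F = (x - z, -y + z, -4*x - 1)

d omega = sum_{i<j} (∂f_j/∂x_i - ∂f_i/∂x_j) dx_i ∧ dx_j. Under the identification (dy ∧ dz, dz ∧ dx, dx ∧ dy) ↔ (e_x, e_y, e_z), the coefficients are exactly the components of curl F. Compute:
  ∂R/∂y - ∂Q/∂z = (x - z) - (0) = x - z
  ∂P/∂z - ∂R/∂x = (2*z) - (y + z) = -y + z
  ∂Q/∂x - ∂P/∂y = (-4*x) - (1) = -4*x - 1.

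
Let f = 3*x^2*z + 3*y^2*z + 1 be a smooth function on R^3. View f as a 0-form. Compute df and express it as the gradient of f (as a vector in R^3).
df = (6*x*z) dx + (6*y*z) dy + (3*x^2 + 3*y^2) dz; grad f = (6*x*z, 6*y*z, 3*x^2 + 3*y^2)

For a 0-form f, d f = (∂f/∂x) dx + (∂f/∂y) dy + (∂f/∂z) dz. The components of the vector representation are exactly the entries of grad f in Cartesian coordinates:
  ∂f/∂x = 6*x*z
  ∂f/∂y = 6*y*z
  ∂f/∂z = 3*x^2 + 3*y^2.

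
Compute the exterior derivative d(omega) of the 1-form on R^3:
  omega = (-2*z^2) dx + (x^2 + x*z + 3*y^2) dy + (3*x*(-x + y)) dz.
d(omega) = (2*x + z) dx ∧ dy + (-6*x + 3*y + 4*z) dx ∧ dz + (2*x) dy ∧ dz

For a 1-form omega = sum_i f_i dx_i, the exterior derivative is
  d(omega) = sum_{i < j} (∂f_j/∂x_i - ∂f_i/∂x_j) dx_i ∧ dx_j.
  coefficient of dx ∧ dy: ∂f_2/∂x - ∂f_1/∂y = ∂(x^2 + x*z + 3*y^2)/∂x - ∂(-2*z^2)/∂y = 2*x + z
  coefficient of dx ∧ dz: ∂f_3/∂x - ∂f_1/∂z = ∂(3*x*(-x + y))/∂x - ∂(-2*z^2)/∂z = -6*x + 3*y + 4*z
  coefficient of dy ∧ dz: ∂f_3/∂y - ∂f_2/∂z = ∂(3*x*(-x + y))/∂y - ∂(x^2 + x*z + 3*y^2)/∂z = 2*x
Assembling: d(omega) = (2*x + z) dx ∧ dy + (-6*x + 3*y + 4*z) dx ∧ dz + (2*x) dy ∧ dz.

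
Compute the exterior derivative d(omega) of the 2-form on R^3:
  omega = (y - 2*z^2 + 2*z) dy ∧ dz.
d(omega) = 0

For a 2-form omega = sum_{i<j} g_{ij} dx_i ∧ dx_j, the exterior derivative is
  d(omega) = sum_{i<j} d(g_{ij}) ∧ dx_i ∧ dx_j = sum_{i<j, k} (∂g_{ij}/∂x_k) dx_k ∧ dx_i ∧ dx_j.
Expand each term, using dx_k ∧ dx_i ∧ dx_j = sgn(permutation) dx_{(a)} ∧ dx_{(b)} ∧ dx_{(c)} with (a < b < c) sorted:

Collecting like 3-forms: d(omega) = 0.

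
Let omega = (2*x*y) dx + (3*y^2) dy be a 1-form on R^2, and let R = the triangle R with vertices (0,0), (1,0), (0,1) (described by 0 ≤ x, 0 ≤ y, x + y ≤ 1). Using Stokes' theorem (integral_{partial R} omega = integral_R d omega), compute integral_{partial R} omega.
integral_(partial R) omega = -1/3

Stokes: integral_partial_R omega = integral_R d omega with d omega = (∂Q/∂x - ∂P/∂y) dx ∧ dy.
  ∂Q/∂x = 0
  ∂P/∂y = 2*x
  integrand = ∂Q/∂x - ∂P/∂y = -2*x.
Integrating over R: integral_0^1 integral_0^{1-x} (-2*x) dy dx = -1/3.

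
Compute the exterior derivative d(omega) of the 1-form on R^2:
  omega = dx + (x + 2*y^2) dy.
d(omega) = (1) dx ∧ dy

For a 1-form omega = sum_i f_i dx_i, the exterior derivative is
  d(omega) = sum_{i < j} (∂f_j/∂x_i - ∂f_i/∂x_j) dx_i ∧ dx_j.
  coefficient of dx ∧ dy: ∂f_2/∂x - ∂f_1/∂y = ∂(x + 2*y^2)/∂x - ∂(1)/∂y = 1
Assembling: d(omega) = (1) dx ∧ dy.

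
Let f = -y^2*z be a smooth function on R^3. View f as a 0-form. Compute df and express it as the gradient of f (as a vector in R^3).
df = (0) dx + (-2*y*z) dy + (-y^2) dz; grad f = (0, -2*y*z, -y^2)

For a 0-form f, d f = (∂f/∂x) dx + (∂f/∂y) dy + (∂f/∂z) dz. The components of the vector representation are exactly the entries of grad f in Cartesian coordinates:
  ∂f/∂x = 0
  ∂f/∂y = -2*y*z
  ∂f/∂z = -y^2.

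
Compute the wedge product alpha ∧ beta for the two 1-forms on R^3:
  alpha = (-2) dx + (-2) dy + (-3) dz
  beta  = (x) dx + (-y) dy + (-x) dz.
alpha ∧ beta = (2*x + 2*y) dx ∧ dy + (5*x) dx ∧ dz + (2*x - 3*y) dy ∧ dz

Distribute the wedge, using dx_i ∧ dx_j = -dx_j ∧ dx_i and dx_i ∧ dx_i = 0. For each pair (i, j) with i < j, the coefficient of dx_i ∧ dx_j in alpha ∧ beta is (alpha_i * beta_j - alpha_j * beta_i). Collecting: alpha ∧ beta = (2*x + 2*y) dx ∧ dy + (5*x) dx ∧ dz + (2*x - 3*y) dy ∧ dz.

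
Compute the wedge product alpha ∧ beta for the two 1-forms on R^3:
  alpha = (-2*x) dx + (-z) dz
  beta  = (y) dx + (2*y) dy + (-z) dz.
alpha ∧ beta = (-4*x*y) dx ∧ dy + (z*(2*x + y)) dx ∧ dz + (2*y*z) dy ∧ dz

Distribute the wedge, using dx_i ∧ dx_j = -dx_j ∧ dx_i and dx_i ∧ dx_i = 0. For each pair (i, j) with i < j, the coefficient of dx_i ∧ dx_j in alpha ∧ beta is (alpha_i * beta_j - alpha_j * beta_i). Collecting: alpha ∧ beta = (-4*x*y) dx ∧ dy + (z*(2*x + y)) dx ∧ dz + (2*y*z) dy ∧ dz.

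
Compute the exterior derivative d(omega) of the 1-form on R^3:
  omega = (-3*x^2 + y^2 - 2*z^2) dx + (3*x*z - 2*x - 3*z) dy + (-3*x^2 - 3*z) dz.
d(omega) = (-2*y + 3*z - 2) dx ∧ dy + (-6*x + 4*z) dx ∧ dz + (3 - 3*x) dy ∧ dz

For a 1-form omega = sum_i f_i dx_i, the exterior derivative is
  d(omega) = sum_{i < j} (∂f_j/∂x_i - ∂f_i/∂x_j) dx_i ∧ dx_j.
  coefficient of dx ∧ dy: ∂f_2/∂x - ∂f_1/∂y = ∂(3*x*z - 2*x - 3*z)/∂x - ∂(-3*x^2 + y^2 - 2*z^2)/∂y = -2*y + 3*z - 2
  coefficient of dx ∧ dz: ∂f_3/∂x - ∂f_1/∂z = ∂(-3*x^2 - 3*z)/∂x - ∂(-3*x^2 + y^2 - 2*z^2)/∂z = -6*x + 4*z
  coefficient of dy ∧ dz: ∂f_3/∂y - ∂f_2/∂z = ∂(-3*x^2 - 3*z)/∂y - ∂(3*x*z - 2*x - 3*z)/∂z = 3 - 3*x
Assembling: d(omega) = (-2*y + 3*z - 2) dx ∧ dy + (-6*x + 4*z) dx ∧ dz + (3 - 3*x) dy ∧ dz.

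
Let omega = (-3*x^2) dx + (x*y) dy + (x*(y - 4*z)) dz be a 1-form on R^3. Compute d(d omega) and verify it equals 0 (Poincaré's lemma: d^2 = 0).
d(d omega) = 0

Step 1: d omega = sum_{i<j} (∂f_j/∂x_i - ∂f_i/∂x_j) dx_i ∧ dx_j:
  coeff of dx ∧ dy: y
  coeff of dx ∧ dz: y - 4*z
  coeff of dy ∧ dz: x
Step 2: Apply d again to each 2-form coefficient. The only possible 3-form in R^3 is dx ∧ dy ∧ dz, with coefficient
  ∂(coeff of dy∧dz)/∂x - ∂(coeff of dx∧dz)/∂y + ∂(coeff of dx∧dy)/∂z
  = ∂/∂x (x) - ∂/∂y (y - 4*z) + ∂/∂z (y).
Each of these terms simplifies to sums of mixed partials that cancel in pairs. The result is 0 (by equality of mixed partials for smooth functions — Schwarz / Clairaut).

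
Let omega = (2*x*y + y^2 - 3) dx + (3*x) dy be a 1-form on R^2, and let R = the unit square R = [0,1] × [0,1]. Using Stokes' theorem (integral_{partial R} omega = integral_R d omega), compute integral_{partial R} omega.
integral_(partial R) omega = 1

Stokes: integral_partial_R omega = integral_R d omega with d omega = (∂Q/∂x - ∂P/∂y) dx ∧ dy.
  ∂Q/∂x = 3
  ∂P/∂y = 2*x + 2*y
  integrand = ∂Q/∂x - ∂P/∂y = -2*x - 2*y + 3.
Integrating over R: integral_0^1 integral_0^1 (-2*x - 2*y + 3) dx dy = 1.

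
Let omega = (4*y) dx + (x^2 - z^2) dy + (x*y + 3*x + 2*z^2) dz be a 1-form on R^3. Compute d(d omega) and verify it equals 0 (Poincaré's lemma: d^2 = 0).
d(d omega) = 0

Step 1: d omega = sum_{i<j} (∂f_j/∂x_i - ∂f_i/∂x_j) dx_i ∧ dx_j:
  coeff of dx ∧ dy: 2*x - 4
  coeff of dx ∧ dz: y + 3
  coeff of dy ∧ dz: x + 2*z
Step 2: Apply d again to each 2-form coefficient. The only possible 3-form in R^3 is dx ∧ dy ∧ dz, with coefficient
  ∂(coeff of dy∧dz)/∂x - ∂(coeff of dx∧dz)/∂y + ∂(coeff of dx∧dy)/∂z
  = ∂/∂x (x + 2*z) - ∂/∂y (y + 3) + ∂/∂z (2*x - 4).
Each of these terms simplifies to sums of mixed partials that cancel in pairs. The result is 0 (by equality of mixed partials for smooth functions — Schwarz / Clairaut).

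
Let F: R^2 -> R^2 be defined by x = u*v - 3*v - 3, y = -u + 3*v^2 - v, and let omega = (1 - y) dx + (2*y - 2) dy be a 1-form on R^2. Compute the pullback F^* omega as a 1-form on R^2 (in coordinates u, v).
F^* omega = (u*v + 2*u - 3*v^3 - 5*v^2 + 3*v + 2) du + (u^2 - 3*u*v^2 - 11*u*v + 36*v^3 - 9*v^2 - 13*v - 1) dv

Using F^*(f dg) = (f ∘ F) d(g ∘ F), substitute each coordinate x_i by F_i(u, v) in f_i, and replace dx_i by d F_i = (∂F_i/∂u) du + (∂F_i/∂v) dv.
  For the x component: f_1(F) = u - 3*v^2 + v + 1; d F_1 = (v) du + (u - 3) dv
  For the y component: f_2(F) = -2*u + 6*v^2 - 2*v - 2; d F_2 = (-1) du + (6*v - 1) dv
Combining and collecting du, dv coefficients:
  coeff of du: u*v + 2*u - 3*v^3 - 5*v^2 + 3*v + 2
  coeff of dv: u^2 - 3*u*v^2 - 11*u*v + 36*v^3 - 9*v^2 - 13*v - 1
F^* omega = (u*v + 2*u - 3*v^3 - 5*v^2 + 3*v + 2) du + (u^2 - 3*u*v^2 - 11*u*v + 36*v^3 - 9*v^2 - 13*v - 1) dv.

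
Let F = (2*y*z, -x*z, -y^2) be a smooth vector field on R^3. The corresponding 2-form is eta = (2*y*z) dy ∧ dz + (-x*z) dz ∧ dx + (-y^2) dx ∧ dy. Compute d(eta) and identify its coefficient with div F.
d(eta) = (0) dx ∧ dy ∧ dz; div F = 0

For a 2-form in R^3 of the form above, applying d gives a 3-form with coefficient ∂P/∂x + ∂Q/∂y + ∂R/∂z:
  ∂P/∂x = 0
  ∂Q/∂y = 0
  ∂R/∂z = 0
Sum = 0, which is exactly div F.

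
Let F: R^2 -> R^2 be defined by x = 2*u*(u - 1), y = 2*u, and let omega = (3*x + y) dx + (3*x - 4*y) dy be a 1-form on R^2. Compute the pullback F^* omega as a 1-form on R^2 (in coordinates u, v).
F^* omega = (4*u*(6*u^2 - 4*u - 5)) du

Using F^*(f dg) = (f ∘ F) d(g ∘ F), substitute each coordinate x_i by F_i(u, v) in f_i, and replace dx_i by d F_i = (∂F_i/∂u) du + (∂F_i/∂v) dv.
  For the x component: f_1(F) = 2*u*(3*u - 2); d F_1 = (4*u - 2) du + (0) dv
  For the y component: f_2(F) = 2*u*(3*u - 7); d F_2 = (2) du + (0) dv
Combining and collecting du, dv coefficients:
  coeff of du: 4*u*(6*u^2 - 4*u - 5)
  coeff of dv: 0
F^* omega = (4*u*(6*u^2 - 4*u - 5)) du.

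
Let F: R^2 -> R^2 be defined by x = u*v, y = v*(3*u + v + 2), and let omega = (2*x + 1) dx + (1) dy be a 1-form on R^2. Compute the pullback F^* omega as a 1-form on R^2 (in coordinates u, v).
F^* omega = (2*v*(u*v + 2)) du + (2*u^2*v + 4*u + 2*v + 2) dv

Using F^*(f dg) = (f ∘ F) d(g ∘ F), substitute each coordinate x_i by F_i(u, v) in f_i, and replace dx_i by d F_i = (∂F_i/∂u) du + (∂F_i/∂v) dv.
  For the x component: f_1(F) = 2*u*v + 1; d F_1 = (v) du + (u) dv
  For the y component: f_2(F) = 1; d F_2 = (3*v) du + (3*u + 2*v + 2) dv
Combining and collecting du, dv coefficients:
  coeff of du: 2*v*(u*v + 2)
  coeff of dv: 2*u^2*v + 4*u + 2*v + 2
F^* omega = (2*v*(u*v + 2)) du + (2*u^2*v + 4*u + 2*v + 2) dv.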